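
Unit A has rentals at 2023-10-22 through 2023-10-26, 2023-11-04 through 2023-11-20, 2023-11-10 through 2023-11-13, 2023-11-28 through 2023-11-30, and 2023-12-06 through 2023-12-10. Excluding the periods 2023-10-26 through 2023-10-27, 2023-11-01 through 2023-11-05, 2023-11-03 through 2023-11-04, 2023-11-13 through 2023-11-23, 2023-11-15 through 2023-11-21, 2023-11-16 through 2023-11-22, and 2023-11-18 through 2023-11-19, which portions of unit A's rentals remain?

2023-10-22 through 2023-10-25, 2023-11-06 through 2023-11-12, 2023-11-28 through 2023-11-30, 2023-12-06 through 2023-12-10

Merge the first list: 2023-10-22 through 2023-10-26, 2023-11-04 through 2023-11-20, 2023-11-28 through 2023-11-30, 2023-12-06 through 2023-12-10.
Merge the second list: 2023-10-26 through 2023-10-27, 2023-11-01 through 2023-11-05, 2023-11-13 through 2023-11-23.
2023-10-22 through 2023-10-26 with B removed leaves 2023-10-22 through 2023-10-25.
2023-11-04 through 2023-11-20 with B removed leaves 2023-11-06 through 2023-11-12.
2023-11-28 through 2023-11-30 is untouched.
2023-12-06 through 2023-12-10 is untouched.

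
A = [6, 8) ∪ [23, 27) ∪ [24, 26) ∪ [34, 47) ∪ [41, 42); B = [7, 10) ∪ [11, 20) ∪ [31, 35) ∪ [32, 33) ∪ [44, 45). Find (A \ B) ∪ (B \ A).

[6, 7) ∪ [8, 10) ∪ [11, 20) ∪ [23, 27) ∪ [31, 34) ∪ [35, 44) ∪ [45, 47)

A, merged: [6, 8), [23, 27), [34, 47).
B, merged: [7, 10), [11, 20), [31, 35), [44, 45).
Only in the first: [6, 7), [23, 27), [35, 44), [45, 47).
Only in the second: [8, 10), [11, 20), [31, 34).
Together these are the periods covered by exactly one.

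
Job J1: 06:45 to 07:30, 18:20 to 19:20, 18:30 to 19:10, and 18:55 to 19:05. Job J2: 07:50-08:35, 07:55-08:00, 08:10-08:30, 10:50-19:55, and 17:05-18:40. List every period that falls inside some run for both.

18:20-19:20

A, merged: 06:45-07:30, 18:20-19:20.
B, merged: 07:50-08:35, 10:50-19:55.
06:45-07:30 meets no B interval.
18:20-19:20 ∩ B → 18:20-19:20.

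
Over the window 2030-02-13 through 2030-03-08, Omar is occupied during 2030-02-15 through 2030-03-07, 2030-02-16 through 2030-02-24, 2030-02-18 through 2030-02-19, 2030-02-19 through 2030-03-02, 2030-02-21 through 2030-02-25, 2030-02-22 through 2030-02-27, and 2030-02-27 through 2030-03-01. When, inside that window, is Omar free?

2030-02-13 through 2030-02-14, 2030-03-08 through 2030-03-08

The merged coverage is 2030-02-15 through 2030-03-07.
Complement within 2030-02-13 through 2030-03-08: 2030-02-13 through 2030-02-14, 2030-03-08 through 2030-03-08.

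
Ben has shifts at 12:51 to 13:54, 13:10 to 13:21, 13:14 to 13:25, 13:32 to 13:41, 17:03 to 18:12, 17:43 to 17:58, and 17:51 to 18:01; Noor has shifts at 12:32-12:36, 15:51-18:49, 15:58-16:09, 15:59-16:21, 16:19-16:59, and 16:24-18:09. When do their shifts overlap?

Merge the first list: 12:51–13:54, 17:03–18:12.
Merge the second list: 12:32–12:36, 15:51–18:49.
12:51–13:54 meets no B interval.
17:03–18:12 ∩ B → 17:03–18:12.

17:03–18:12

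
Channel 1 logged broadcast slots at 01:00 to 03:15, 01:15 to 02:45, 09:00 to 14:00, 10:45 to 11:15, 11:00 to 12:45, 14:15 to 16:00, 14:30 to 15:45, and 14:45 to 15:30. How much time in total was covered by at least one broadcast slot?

9 h

Merged: 01:00–03:15, 09:00–14:00, 14:15–16:00.
Lengths: 2 h 15 min + 5 h + 1 h 45 min = 9 h.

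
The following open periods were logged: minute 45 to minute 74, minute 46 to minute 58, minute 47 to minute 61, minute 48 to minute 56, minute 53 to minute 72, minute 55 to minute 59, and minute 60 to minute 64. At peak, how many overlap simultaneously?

At minute 55, 6 of the intervals are simultaneously active.
No point has more.

6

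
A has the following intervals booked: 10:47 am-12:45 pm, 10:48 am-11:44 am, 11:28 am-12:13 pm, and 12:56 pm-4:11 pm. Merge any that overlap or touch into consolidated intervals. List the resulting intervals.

10:47 am–12:45 pm, 12:56 pm–4:11 pm

10:48 am–11:44 am overlaps/touches 10:47 am–12:45 pm → extend to 10:47 am–12:45 pm.
11:28 am–12:13 pm overlaps/touches 10:47 am–12:45 pm → extend to 10:47 am–12:45 pm.
12:56 pm–4:11 pm is disjoint → start new block.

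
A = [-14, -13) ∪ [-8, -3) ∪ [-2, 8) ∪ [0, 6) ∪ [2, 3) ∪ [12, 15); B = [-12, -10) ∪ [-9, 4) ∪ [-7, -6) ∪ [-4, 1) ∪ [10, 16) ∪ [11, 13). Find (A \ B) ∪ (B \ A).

[-14, -13) ∪ [-12, -10) ∪ [-9, -8) ∪ [-3, -2) ∪ [4, 8) ∪ [10, 12) ∪ [15, 16)

First set merges to [-14, -13), [-8, -3), [-2, 8), [12, 15).
Second set merges to [-12, -10), [-9, 4), [10, 16).
A but not B: [-14, -13), [4, 8).
B but not A: [-12, -10), [-9, -8), [-3, -2), [10, 12), [15, 16).
Combining gives A △ B.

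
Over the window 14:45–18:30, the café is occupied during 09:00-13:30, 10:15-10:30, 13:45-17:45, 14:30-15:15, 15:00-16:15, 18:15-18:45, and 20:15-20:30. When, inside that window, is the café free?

17:45–18:15

Covered (merged): 09:00–13:30, 13:45–17:45, 18:15–18:45, 20:15–20:30.
Complement within 14:45–18:30: 17:45–18:15.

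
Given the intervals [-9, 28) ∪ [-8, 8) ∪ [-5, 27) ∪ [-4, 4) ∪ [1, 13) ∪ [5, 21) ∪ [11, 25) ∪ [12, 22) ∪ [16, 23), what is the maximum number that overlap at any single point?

At 12, 6 of the intervals are simultaneously active.
No point has more.

6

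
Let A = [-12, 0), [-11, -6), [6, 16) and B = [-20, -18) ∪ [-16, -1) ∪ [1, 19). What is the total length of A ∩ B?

Merge the first list: [-12, 0), [6, 16).
A ∩ B = [-12, -1), [6, 16).
Total: 11 + 10 = 21.

21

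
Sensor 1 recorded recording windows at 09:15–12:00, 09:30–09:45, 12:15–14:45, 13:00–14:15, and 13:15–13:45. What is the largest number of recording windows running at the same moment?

At 13:15, 3 of the intervals are simultaneously active.
No point has more.

3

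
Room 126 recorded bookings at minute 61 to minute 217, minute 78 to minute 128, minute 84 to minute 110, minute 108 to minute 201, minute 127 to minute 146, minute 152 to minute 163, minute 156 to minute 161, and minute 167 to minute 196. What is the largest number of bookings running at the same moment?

4

Walk the sorted start/end points keeping a running depth.
The depth first hits 4 at minute 108.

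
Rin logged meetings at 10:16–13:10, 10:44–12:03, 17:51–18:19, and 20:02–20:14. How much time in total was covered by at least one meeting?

Merged: 10:16–13:10, 17:51–18:19, 20:02–20:14.
Lengths: 2 h 54 min + 28 min + 12 min = 3 h 34 min.

3 h 34 min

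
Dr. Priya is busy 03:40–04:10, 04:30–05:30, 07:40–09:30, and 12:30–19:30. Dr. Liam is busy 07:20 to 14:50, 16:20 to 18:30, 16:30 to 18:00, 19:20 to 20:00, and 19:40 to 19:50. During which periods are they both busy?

Merge the second list: 07:20-14:50, 16:20-18:30, 19:20-20:00.
03:40-04:10: no overlap with the second set.
04:30-05:30: no overlap with the second set.
07:40-09:30 meets the second set on 07:40-09:30.
12:30-19:30 meets the second set on 12:30-14:50, 16:20-18:30, 19:20-19:30.

07:40-09:30, 12:30-14:50, 16:20-18:30, 19:20-19:30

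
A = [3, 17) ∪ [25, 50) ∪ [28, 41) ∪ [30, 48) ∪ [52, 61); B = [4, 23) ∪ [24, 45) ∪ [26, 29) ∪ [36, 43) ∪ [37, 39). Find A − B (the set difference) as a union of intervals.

First set merges to [3, 17), [25, 50), [52, 61).
Second set merges to [4, 23), [24, 45).
[3, 17) with B removed leaves [3, 4).
[25, 50) with B removed leaves [45, 50).
[52, 61) is untouched.

[3, 4) ∪ [45, 50) ∪ [52, 61)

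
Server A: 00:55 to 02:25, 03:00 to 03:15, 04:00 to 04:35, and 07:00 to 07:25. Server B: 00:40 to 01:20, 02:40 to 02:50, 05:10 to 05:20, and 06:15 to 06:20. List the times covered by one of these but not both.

00:40-00:55, 01:20-02:25, 02:40-02:50, 03:00-03:15, 04:00-04:35, 05:10-05:20, 06:15-06:20, 07:00-07:25

A but not B: 01:20-02:25, 03:00-03:15, 04:00-04:35, 07:00-07:25.
B but not A: 00:40-00:55, 02:40-02:50, 05:10-05:20, 06:15-06:20.
Combining gives A △ B.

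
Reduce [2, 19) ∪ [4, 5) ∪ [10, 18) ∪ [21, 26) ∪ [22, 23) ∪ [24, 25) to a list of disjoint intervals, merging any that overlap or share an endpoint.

[2, 19) ∪ [21, 26)

[4, 5) overlaps/touches [2, 19) → extend to [2, 19).
[10, 18) overlaps/touches [2, 19) → extend to [2, 19).
[21, 26) is disjoint → start new block.
[22, 23) overlaps/touches [21, 26) → extend to [21, 26).
[24, 25) overlaps/touches [21, 26) → extend to [21, 26).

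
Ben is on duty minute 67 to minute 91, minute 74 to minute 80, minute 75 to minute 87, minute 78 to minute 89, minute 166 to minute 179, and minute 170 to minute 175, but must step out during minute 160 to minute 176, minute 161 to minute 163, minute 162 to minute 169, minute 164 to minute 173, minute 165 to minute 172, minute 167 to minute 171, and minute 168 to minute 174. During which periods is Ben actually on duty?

minute 67 to minute 91, minute 176 to minute 179

First set merges to minute 67 to minute 91, minute 166 to minute 179.
Second set merges to minute 160 to minute 176.
minute 67 to minute 91 is untouched.
minute 166 to minute 179 with B removed leaves minute 176 to minute 179.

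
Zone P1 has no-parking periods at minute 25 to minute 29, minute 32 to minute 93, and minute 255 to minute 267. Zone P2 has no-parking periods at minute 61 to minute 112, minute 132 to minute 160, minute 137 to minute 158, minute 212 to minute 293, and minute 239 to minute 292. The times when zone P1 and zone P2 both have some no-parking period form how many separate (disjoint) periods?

B, merged: minute 61 to minute 112, minute 132 to minute 160, minute 212 to minute 293.
A ∩ B = minute 61 to minute 93, minute 255 to minute 267.
That is 2 disjoint pieces.

2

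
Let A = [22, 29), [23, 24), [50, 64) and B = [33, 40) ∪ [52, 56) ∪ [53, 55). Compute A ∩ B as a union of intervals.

[52, 56)

A, merged: [22, 29), [50, 64).
B, merged: [33, 40), [52, 56).
[22, 29) falls entirely outside B.
[50, 64) overlaps B on [52, 56).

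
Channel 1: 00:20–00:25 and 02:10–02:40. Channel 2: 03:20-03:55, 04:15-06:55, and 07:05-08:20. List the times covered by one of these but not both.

A \ B = 00:20–00:25, 02:10–02:40.
B \ A = 03:20–03:55, 04:15–06:55, 07:05–08:20.
Union of the two gives the symmetric difference.

00:20–00:25, 02:10–02:40, 03:20–03:55, 04:15–06:55, 07:05–08:20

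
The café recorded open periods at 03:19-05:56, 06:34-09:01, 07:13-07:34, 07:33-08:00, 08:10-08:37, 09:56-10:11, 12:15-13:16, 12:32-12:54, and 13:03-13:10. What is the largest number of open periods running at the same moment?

Walk the sorted start/end points keeping a running depth.
The depth first hits 3 at 07:33.

3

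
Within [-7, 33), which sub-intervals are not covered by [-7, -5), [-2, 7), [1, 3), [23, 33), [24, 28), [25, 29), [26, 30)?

Covered (merged): [-7, -5), [-2, 7), [23, 33).
Complement within [-7, 33): [-5, -2), [7, 23).

[-5, -2) ∪ [7, 23)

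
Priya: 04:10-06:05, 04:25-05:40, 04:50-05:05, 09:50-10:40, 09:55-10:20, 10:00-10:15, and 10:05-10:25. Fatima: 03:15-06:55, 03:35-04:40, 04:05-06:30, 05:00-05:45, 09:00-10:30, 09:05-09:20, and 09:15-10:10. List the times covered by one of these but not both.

03:15-04:10, 06:05-06:55, 09:00-09:50, 10:30-10:40

A, merged: 04:10-06:05, 09:50-10:40.
B, merged: 03:15-06:55, 09:00-10:30.
A \ B = 10:30-10:40.
B \ A = 03:15-04:10, 06:05-06:55, 09:00-09:50.
Union of the two gives the symmetric difference.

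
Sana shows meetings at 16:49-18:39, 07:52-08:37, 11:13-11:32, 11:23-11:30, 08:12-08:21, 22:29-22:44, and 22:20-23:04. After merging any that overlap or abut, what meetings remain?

07:52-08:37, 11:13-11:32, 16:49-18:39, 22:20-23:04

Sort by start: 07:52-08:37, 08:12-08:21, 11:13-11:32, 11:23-11:30, 16:49-18:39, 22:20-23:04, 22:29-22:44.
08:12-08:21 overlaps/touches 07:52-08:37 → extend to 07:52-08:37.
11:13-11:32 is disjoint → start new block.
11:23-11:30 overlaps/touches 11:13-11:32 → extend to 11:13-11:32.
16:49-18:39 is disjoint → start new block.
22:20-23:04 is disjoint → start new block.
22:29-22:44 overlaps/touches 22:20-23:04 → extend to 22:20-23:04.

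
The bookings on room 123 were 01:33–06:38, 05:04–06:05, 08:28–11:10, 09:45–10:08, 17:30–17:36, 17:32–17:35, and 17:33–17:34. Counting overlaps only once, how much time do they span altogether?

Merged: 01:33–06:38, 08:28–11:10, 17:30–17:36.
Lengths: 5 h 5 min + 2 h 42 min + 6 min = 7 h 53 min.

7 h 53 min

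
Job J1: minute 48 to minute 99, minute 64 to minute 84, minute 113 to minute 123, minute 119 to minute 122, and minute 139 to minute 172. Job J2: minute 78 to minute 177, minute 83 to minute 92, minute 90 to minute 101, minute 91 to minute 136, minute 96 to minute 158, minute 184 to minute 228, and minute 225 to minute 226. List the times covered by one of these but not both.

minute 48 to minute 78, minute 99 to minute 113, minute 123 to minute 139, minute 172 to minute 177, minute 184 to minute 228

Merge the first list: minute 48 to minute 99, minute 113 to minute 123, minute 139 to minute 172.
Merge the second list: minute 78 to minute 177, minute 184 to minute 228.
A \ B = minute 48 to minute 78.
B \ A = minute 99 to minute 113, minute 123 to minute 139, minute 172 to minute 177, minute 184 to minute 228.
Union of the two gives the symmetric difference.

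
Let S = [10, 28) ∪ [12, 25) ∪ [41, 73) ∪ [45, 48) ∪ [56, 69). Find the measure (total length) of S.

50

Merged: [10, 28), [41, 73).
Lengths: 18 + 32 = 50.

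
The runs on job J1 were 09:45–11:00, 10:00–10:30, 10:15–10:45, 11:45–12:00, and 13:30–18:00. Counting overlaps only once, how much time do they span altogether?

Merged: 09:45-11:00, 11:45-12:00, 13:30-18:00.
Lengths: 1 h 15 min + 15 min + 4 h 30 min = 6 h.

6 h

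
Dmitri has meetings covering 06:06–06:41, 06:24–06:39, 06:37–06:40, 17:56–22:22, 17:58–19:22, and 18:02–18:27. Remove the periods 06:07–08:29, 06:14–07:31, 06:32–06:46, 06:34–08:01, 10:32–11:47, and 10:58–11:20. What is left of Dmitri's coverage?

First set merges to 06:06–06:41, 17:56–22:22.
Second set merges to 06:07–08:29, 10:32–11:47.
06:06–06:41 with B removed leaves 06:06–06:07.
17:56–22:22 is untouched.

06:06–06:07, 17:56–22:22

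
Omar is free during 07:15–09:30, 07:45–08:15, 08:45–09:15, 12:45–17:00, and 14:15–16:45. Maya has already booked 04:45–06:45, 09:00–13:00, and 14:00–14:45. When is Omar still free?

Merge the first list: 07:15-09:30, 12:45-17:00.
07:15-09:30 \ B = 07:15-09:00.
12:45-17:00 \ B = 13:00-14:00, 14:45-17:00.

07:15-09:00, 13:00-14:00, 14:45-17:00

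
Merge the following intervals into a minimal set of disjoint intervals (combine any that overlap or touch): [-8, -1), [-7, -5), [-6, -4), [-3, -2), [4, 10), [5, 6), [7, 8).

[-7, -5) overlaps/touches [-8, -1) → extend to [-8, -1).
[-6, -4) overlaps/touches [-8, -1) → extend to [-8, -1).
[-3, -2) overlaps/touches [-8, -1) → extend to [-8, -1).
[4, 10) is disjoint → start new block.
[5, 6) overlaps/touches [4, 10) → extend to [4, 10).
[7, 8) overlaps/touches [4, 10) → extend to [4, 10).

[-8, -1) ∪ [4, 10)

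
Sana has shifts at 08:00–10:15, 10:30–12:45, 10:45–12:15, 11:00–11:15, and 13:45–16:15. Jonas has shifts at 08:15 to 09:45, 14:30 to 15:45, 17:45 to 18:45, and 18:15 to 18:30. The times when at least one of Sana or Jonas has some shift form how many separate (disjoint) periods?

4

A, merged: 08:00–10:15, 10:30–12:45, 13:45–16:15.
B, merged: 08:15–09:45, 14:30–15:45, 17:45–18:45.
A ∪ B = 08:00–10:15, 10:30–12:45, 13:45–16:15, 17:45–18:45.
That is 4 disjoint pieces.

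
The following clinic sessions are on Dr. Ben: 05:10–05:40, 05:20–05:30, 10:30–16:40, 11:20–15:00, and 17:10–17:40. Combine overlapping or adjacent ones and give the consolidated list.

05:10–05:40, 10:30–16:40, 17:10–17:40

05:20–05:30 overlaps/touches 05:10–05:40 → extend to 05:10–05:40.
10:30–16:40 is disjoint → start new block.
11:20–15:00 overlaps/touches 10:30–16:40 → extend to 10:30–16:40.
17:10–17:40 is disjoint → start new block.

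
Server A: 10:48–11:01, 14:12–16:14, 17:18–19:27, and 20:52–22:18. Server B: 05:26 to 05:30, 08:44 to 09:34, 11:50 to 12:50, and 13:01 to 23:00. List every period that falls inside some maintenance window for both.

14:12–16:14, 17:18–19:27, 20:52–22:18

10:48–11:01 falls entirely outside B.
14:12–16:14 overlaps B on 14:12–16:14.
17:18–19:27 overlaps B on 17:18–19:27.
20:52–22:18 overlaps B on 20:52–22:18.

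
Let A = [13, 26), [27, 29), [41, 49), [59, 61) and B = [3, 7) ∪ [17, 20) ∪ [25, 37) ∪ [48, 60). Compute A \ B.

[13, 17) ∪ [20, 25) ∪ [41, 48) ∪ [60, 61)

[13, 26) minus B → [13, 17), [20, 25).
[27, 29): fully covered by B → removed.
[41, 49) minus B → [41, 48).
[59, 61) minus B → [60, 61).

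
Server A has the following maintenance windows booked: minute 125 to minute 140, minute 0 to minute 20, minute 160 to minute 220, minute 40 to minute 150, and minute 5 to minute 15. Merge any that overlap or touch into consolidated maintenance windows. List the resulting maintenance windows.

minute 0 to minute 20, minute 40 to minute 150, minute 160 to minute 220

Sort by start: minute 0 to minute 20, minute 5 to minute 15, minute 40 to minute 150, minute 125 to minute 140, minute 160 to minute 220.
minute 5 to minute 15 overlaps/touches minute 0 to minute 20 → extend to minute 0 to minute 20.
minute 40 to minute 150 is disjoint → start new block.
minute 125 to minute 140 overlaps/touches minute 40 to minute 150 → extend to minute 40 to minute 150.
minute 160 to minute 220 is disjoint → start new block.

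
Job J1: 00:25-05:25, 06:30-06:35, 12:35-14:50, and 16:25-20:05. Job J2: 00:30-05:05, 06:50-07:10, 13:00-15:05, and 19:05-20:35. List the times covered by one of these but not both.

00:25–00:30, 05:05–05:25, 06:30–06:35, 06:50–07:10, 12:35–13:00, 14:50–15:05, 16:25–19:05, 20:05–20:35

A but not B: 00:25–00:30, 05:05–05:25, 06:30–06:35, 12:35–13:00, 16:25–19:05.
B but not A: 06:50–07:10, 14:50–15:05, 20:05–20:35.
Combining gives A △ B.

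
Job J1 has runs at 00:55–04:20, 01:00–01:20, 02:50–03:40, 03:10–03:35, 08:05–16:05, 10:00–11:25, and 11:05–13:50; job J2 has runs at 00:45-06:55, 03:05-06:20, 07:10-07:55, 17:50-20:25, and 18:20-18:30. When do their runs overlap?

Merge the first list: 00:55–04:20, 08:05–16:05.
Merge the second list: 00:45–06:55, 07:10–07:55, 17:50–20:25.
00:55–04:20 overlaps B on 00:55–04:20.
08:05–16:05 falls entirely outside B.

00:55–04:20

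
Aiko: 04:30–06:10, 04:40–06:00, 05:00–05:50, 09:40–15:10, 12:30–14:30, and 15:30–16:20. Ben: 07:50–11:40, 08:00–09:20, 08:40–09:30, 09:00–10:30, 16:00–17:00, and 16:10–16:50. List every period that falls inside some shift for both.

First set merges to 04:30–06:10, 09:40–15:10, 15:30–16:20.
Second set merges to 07:50–11:40, 16:00–17:00.
04:30–06:10 meets no B interval.
09:40–15:10 ∩ B → 09:40–11:40.
15:30–16:20 ∩ B → 16:00–16:20.

09:40–11:40, 16:00–16:20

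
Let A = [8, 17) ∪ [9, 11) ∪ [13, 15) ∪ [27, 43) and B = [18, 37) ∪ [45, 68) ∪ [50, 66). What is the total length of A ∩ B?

10

Merge the first list: [8, 17), [27, 43).
Merge the second list: [18, 37), [45, 68).
A ∩ B = [27, 37).
Total: 10.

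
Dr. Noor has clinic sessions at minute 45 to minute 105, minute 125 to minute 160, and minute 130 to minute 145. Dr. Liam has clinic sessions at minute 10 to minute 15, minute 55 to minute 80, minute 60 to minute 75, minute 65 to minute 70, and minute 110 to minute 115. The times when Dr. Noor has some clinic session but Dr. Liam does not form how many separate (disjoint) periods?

First set merges to minute 45 to minute 105, minute 125 to minute 160.
Second set merges to minute 10 to minute 15, minute 55 to minute 80, minute 110 to minute 115.
A \ B = minute 45 to minute 55, minute 80 to minute 105, minute 125 to minute 160.
That is 3 disjoint pieces.

3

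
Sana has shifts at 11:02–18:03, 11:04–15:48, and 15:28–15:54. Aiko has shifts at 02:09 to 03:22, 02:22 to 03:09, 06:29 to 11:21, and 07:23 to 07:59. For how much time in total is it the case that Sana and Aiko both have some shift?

19 min

First set merges to 11:02–18:03.
Second set merges to 02:09–03:22, 06:29–11:21.
A ∩ B = 11:02–11:21.
Total: 19 min.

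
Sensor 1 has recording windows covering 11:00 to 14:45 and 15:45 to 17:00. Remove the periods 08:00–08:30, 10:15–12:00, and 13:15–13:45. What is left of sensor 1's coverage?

11:00-14:45 \ B = 12:00-13:15, 13:45-14:45.
15:45-17:00: nothing removed.

12:00-13:15, 13:45-14:45, 15:45-17:00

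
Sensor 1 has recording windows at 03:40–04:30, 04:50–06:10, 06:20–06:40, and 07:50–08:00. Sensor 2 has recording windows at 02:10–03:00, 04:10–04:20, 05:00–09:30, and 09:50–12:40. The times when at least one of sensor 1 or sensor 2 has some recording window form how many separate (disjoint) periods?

A ∪ B = 02:10-03:00, 03:40-04:30, 04:50-09:30, 09:50-12:40.
That is 4 disjoint pieces.

4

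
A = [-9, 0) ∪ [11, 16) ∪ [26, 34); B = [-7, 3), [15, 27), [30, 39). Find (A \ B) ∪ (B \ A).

A but not B: [-9, -7), [11, 15), [27, 30).
B but not A: [0, 3), [16, 26), [34, 39).
Combining gives A △ B.

[-9, -7) ∪ [0, 3) ∪ [11, 15) ∪ [16, 26) ∪ [27, 30) ∪ [34, 39)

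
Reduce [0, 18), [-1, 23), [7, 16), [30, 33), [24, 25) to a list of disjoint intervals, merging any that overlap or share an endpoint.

[-1, 23) ∪ [24, 25) ∪ [30, 33)

Sort by start: [-1, 23), [0, 18), [7, 16), [24, 25), [30, 33).
[0, 18) overlaps/touches [-1, 23) → extend to [-1, 23).
[7, 16) overlaps/touches [-1, 23) → extend to [-1, 23).
[24, 25) is disjoint → start new block.
[30, 33) is disjoint → start new block.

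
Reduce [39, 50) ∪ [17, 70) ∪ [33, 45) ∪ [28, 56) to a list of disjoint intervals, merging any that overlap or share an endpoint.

[17, 70)

Sort by start: [17, 70), [28, 56), [33, 45), [39, 50).
[28, 56) overlaps/touches [17, 70) → extend to [17, 70).
[33, 45) overlaps/touches [17, 70) → extend to [17, 70).
[39, 50) overlaps/touches [17, 70) → extend to [17, 70).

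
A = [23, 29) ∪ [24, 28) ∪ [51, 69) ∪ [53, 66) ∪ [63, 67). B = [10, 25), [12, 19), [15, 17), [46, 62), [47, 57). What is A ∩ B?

[23, 25) ∪ [51, 62)

First set merges to [23, 29), [51, 69).
Second set merges to [10, 25), [46, 62).
[23, 29) overlaps B on [23, 25).
[51, 69) overlaps B on [51, 62).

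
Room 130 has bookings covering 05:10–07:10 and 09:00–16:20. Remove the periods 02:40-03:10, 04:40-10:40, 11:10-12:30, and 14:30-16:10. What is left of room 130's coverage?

10:40–11:10, 12:30–14:30, 16:10–16:20

05:10–07:10: fully covered by B → removed.
09:00–16:20 minus B → 10:40–11:10, 12:30–14:30, 16:10–16:20.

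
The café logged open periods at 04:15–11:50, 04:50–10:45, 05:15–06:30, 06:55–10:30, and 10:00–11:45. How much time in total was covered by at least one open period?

Merged: 04:15-11:50.
Length: 7 h 35 min.

7 h 35 min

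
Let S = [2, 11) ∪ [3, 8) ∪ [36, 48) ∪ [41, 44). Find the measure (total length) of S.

Merged: [2, 11), [36, 48).
Lengths: 9 + 12 = 21.

21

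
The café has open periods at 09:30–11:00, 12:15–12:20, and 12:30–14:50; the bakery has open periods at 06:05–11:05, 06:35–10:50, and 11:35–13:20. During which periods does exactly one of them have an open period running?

Second set merges to 06:05-11:05, 11:35-13:20.
Only in the first: 13:20-14:50.
Only in the second: 06:05-09:30, 11:00-11:05, 11:35-12:15, 12:20-12:30.
Together these are the periods covered by exactly one.

06:05-09:30, 11:00-11:05, 11:35-12:15, 12:20-12:30, 13:20-14:50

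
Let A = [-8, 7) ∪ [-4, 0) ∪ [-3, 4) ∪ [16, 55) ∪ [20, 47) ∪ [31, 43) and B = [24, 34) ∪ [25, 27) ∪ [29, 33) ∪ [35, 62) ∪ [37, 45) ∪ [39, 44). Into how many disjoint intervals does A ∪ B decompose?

First set merges to [-8, 7), [16, 55).
Second set merges to [24, 34), [35, 62).
A ∪ B = [-8, 7), [16, 62).
That is 2 disjoint pieces.

2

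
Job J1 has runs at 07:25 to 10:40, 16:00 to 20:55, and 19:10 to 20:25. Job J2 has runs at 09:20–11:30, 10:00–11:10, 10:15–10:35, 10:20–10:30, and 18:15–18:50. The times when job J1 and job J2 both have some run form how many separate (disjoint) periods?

2

Merge the first list: 07:25-10:40, 16:00-20:55.
Merge the second list: 09:20-11:30, 18:15-18:50.
A ∩ B = 09:20-10:40, 18:15-18:50.
That is 2 disjoint pieces.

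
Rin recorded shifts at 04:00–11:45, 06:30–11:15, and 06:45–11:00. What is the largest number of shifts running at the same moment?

3

At 06:45, 3 of the intervals are simultaneously active.
No point has more.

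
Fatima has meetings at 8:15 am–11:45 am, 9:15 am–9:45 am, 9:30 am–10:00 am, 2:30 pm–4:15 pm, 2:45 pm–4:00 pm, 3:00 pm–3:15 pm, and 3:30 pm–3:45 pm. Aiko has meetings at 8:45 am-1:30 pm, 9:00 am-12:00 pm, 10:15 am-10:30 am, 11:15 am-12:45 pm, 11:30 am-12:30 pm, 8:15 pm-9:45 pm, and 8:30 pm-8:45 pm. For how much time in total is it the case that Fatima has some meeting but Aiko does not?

A, merged: 8:15 am–11:45 am, 2:30 pm–4:15 pm.
B, merged: 8:45 am–1:30 pm, 8:15 pm–9:45 pm.
A \ B = 8:15 am–8:45 am, 2:30 pm–4:15 pm.
Total: 30 min + 1 h 45 min = 2 h 15 min.

2 h 15 min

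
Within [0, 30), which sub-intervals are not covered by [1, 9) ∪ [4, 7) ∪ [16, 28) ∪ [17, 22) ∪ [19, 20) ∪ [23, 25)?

The merged coverage is [1, 9), [16, 28).
Uncovered inside [0, 30): [0, 1), [9, 16), [28, 30).

[0, 1) ∪ [9, 16) ∪ [28, 30)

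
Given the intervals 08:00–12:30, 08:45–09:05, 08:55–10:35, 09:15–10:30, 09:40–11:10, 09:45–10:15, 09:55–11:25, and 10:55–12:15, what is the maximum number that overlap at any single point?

Walk the sorted start/end points keeping a running depth.
The depth first hits 6 at 09:55.

6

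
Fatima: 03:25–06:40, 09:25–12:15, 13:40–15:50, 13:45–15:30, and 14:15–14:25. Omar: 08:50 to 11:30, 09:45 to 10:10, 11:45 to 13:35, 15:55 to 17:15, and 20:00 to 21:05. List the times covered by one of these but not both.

A, merged: 03:25-06:40, 09:25-12:15, 13:40-15:50.
B, merged: 08:50-11:30, 11:45-13:35, 15:55-17:15, 20:00-21:05.
Only in the first: 03:25-06:40, 11:30-11:45, 13:40-15:50.
Only in the second: 08:50-09:25, 12:15-13:35, 15:55-17:15, 20:00-21:05.
Together these are the periods covered by exactly one.

03:25-06:40, 08:50-09:25, 11:30-11:45, 12:15-13:35, 13:40-15:50, 15:55-17:15, 20:00-21:05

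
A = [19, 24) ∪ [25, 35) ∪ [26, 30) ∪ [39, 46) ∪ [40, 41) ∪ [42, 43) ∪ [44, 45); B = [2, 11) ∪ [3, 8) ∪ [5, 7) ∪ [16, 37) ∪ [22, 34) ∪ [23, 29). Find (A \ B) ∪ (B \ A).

[2, 11) ∪ [16, 19) ∪ [24, 25) ∪ [35, 37) ∪ [39, 46)

A, merged: [19, 24), [25, 35), [39, 46).
B, merged: [2, 11), [16, 37).
A \ B = [39, 46).
B \ A = [2, 11), [16, 19), [24, 25), [35, 37).
Union of the two gives the symmetric difference.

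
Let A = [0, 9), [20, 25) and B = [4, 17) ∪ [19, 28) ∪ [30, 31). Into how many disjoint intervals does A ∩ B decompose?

2

A ∩ B = [4, 9), [20, 25).
That is 2 disjoint pieces.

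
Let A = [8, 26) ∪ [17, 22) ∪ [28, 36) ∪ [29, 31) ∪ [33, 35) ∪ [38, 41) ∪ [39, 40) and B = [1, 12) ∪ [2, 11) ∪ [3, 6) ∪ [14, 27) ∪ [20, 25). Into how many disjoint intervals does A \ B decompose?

First set merges to [8, 26), [28, 36), [38, 41).
Second set merges to [1, 12), [14, 27).
A \ B = [12, 14), [28, 36), [38, 41).
That is 3 disjoint pieces.

3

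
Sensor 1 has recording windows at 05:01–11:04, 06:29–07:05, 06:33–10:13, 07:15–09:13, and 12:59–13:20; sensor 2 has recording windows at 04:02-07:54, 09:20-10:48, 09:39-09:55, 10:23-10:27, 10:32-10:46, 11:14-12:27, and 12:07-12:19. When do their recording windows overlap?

05:01-07:54, 09:20-10:48

Merge the first list: 05:01-11:04, 12:59-13:20.
Merge the second list: 04:02-07:54, 09:20-10:48, 11:14-12:27.
05:01-11:04 overlaps B on 05:01-07:54, 09:20-10:48.
12:59-13:20 falls entirely outside B.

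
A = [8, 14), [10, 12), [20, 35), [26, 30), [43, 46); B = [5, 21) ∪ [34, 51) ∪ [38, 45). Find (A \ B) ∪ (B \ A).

[5, 8) ∪ [14, 20) ∪ [21, 34) ∪ [35, 43) ∪ [46, 51)

First set merges to [8, 14), [20, 35), [43, 46).
Second set merges to [5, 21), [34, 51).
A \ B = [21, 34).
B \ A = [5, 8), [14, 20), [35, 43), [46, 51).
Union of the two gives the symmetric difference.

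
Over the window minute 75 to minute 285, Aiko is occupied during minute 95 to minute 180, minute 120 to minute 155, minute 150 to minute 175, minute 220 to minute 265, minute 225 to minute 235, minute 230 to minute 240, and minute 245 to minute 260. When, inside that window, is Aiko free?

Covered (merged): minute 95 to minute 180, minute 220 to minute 265.
Gaps within minute 75 to minute 285: minute 75 to minute 95, minute 180 to minute 220, minute 265 to minute 285.

minute 75 to minute 95, minute 180 to minute 220, minute 265 to minute 285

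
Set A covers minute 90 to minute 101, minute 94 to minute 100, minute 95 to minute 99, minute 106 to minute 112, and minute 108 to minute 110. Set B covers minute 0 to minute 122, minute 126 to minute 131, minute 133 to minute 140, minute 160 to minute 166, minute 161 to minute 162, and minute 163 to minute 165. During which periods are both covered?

minute 90 to minute 101, minute 106 to minute 112

A, merged: minute 90 to minute 101, minute 106 to minute 112.
B, merged: minute 0 to minute 122, minute 126 to minute 131, minute 133 to minute 140, minute 160 to minute 166.
minute 90 to minute 101 meets the second set on minute 90 to minute 101.
minute 106 to minute 112 meets the second set on minute 106 to minute 112.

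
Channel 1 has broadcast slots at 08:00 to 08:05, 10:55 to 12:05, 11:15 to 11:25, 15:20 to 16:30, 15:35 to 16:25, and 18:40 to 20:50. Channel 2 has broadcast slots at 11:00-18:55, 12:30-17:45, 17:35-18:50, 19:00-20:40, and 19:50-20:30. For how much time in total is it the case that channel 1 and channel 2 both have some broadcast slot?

First set merges to 08:00–08:05, 10:55–12:05, 15:20–16:30, 18:40–20:50.
Second set merges to 11:00–18:55, 19:00–20:40.
A ∩ B = 11:00–12:05, 15:20–16:30, 18:40–18:55, 19:00–20:40.
Total: 1 h 5 min + 1 h 10 min + 15 min + 1 h 40 min = 4 h 10 min.

4 h 10 min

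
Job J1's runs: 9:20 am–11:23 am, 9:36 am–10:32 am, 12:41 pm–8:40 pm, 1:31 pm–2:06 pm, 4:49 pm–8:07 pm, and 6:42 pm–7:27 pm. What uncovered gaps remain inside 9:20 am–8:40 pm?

11:23 am-12:41 pm

Covered (merged): 9:20 am-11:23 am, 12:41 pm-8:40 pm.
Gaps within 9:20 am-8:40 pm: 11:23 am-12:41 pm.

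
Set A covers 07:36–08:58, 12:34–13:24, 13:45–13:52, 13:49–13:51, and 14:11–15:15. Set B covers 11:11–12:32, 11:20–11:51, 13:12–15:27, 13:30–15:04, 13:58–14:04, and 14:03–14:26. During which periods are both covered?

13:12–13:24, 13:45–13:52, 14:11–15:15

Merge the first list: 07:36–08:58, 12:34–13:24, 13:45–13:52, 14:11–15:15.
Merge the second list: 11:11–12:32, 13:12–15:27.
07:36–08:58: no overlap with the second set.
12:34–13:24 meets the second set on 13:12–13:24.
13:45–13:52 meets the second set on 13:45–13:52.
14:11–15:15 meets the second set on 14:11–15:15.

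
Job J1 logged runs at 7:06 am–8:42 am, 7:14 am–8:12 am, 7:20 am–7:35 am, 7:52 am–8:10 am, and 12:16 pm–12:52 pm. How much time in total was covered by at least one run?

2 h 12 min

Merged: 7:06 am–8:42 am, 12:16 pm–12:52 pm.
Lengths: 1 h 36 min + 36 min = 2 h 12 min.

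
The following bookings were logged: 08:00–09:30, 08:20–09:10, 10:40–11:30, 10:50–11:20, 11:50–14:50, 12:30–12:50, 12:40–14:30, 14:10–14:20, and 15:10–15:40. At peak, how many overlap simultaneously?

3

Sweep endpoints in order; track running count of active intervals.
Peak of 3 reached at 12:40.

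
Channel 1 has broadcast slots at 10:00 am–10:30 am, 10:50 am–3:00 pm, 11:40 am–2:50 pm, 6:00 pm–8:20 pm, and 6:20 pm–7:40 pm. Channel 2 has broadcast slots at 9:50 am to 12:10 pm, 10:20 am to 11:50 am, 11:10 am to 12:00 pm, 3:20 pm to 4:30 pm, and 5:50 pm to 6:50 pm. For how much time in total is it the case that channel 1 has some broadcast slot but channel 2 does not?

4 h 20 min

Merge the first list: 10:00 am-10:30 am, 10:50 am-3:00 pm, 6:00 pm-8:20 pm.
Merge the second list: 9:50 am-12:10 pm, 3:20 pm-4:30 pm, 5:50 pm-6:50 pm.
A \ B = 12:10 pm-3:00 pm, 6:50 pm-8:20 pm.
Total: 2 h 50 min + 1 h 30 min = 4 h 20 min.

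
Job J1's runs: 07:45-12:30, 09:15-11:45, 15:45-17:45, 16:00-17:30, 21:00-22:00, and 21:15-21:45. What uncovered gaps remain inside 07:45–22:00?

12:30-15:45, 17:45-21:00

Covered (merged): 07:45-12:30, 15:45-17:45, 21:00-22:00.
Uncovered inside 07:45-22:00: 12:30-15:45, 17:45-21:00.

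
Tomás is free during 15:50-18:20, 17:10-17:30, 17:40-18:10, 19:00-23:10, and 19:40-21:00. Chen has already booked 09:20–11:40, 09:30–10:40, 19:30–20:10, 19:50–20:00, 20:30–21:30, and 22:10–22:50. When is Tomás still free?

15:50–18:20, 19:00–19:30, 20:10–20:30, 21:30–22:10, 22:50–23:10

Merge the first list: 15:50–18:20, 19:00–23:10.
Merge the second list: 09:20–11:40, 19:30–20:10, 20:30–21:30, 22:10–22:50.
15:50–18:20: nothing removed.
19:00–23:10 \ B = 19:00–19:30, 20:10–20:30, 21:30–22:10, 22:50–23:10.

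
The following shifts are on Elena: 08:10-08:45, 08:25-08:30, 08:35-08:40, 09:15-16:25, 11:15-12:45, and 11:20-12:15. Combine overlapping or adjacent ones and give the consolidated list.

08:10–08:45, 09:15–16:25

08:25–08:30 overlaps/touches 08:10–08:45 → extend to 08:10–08:45.
08:35–08:40 overlaps/touches 08:10–08:45 → extend to 08:10–08:45.
09:15–16:25 is disjoint → start new block.
11:15–12:45 overlaps/touches 09:15–16:25 → extend to 09:15–16:25.
11:20–12:15 overlaps/touches 09:15–16:25 → extend to 09:15–16:25.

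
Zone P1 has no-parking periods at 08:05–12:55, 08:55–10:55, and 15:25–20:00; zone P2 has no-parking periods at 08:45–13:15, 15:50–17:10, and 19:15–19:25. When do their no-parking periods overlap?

08:45–12:55, 15:50–17:10, 19:15–19:25

First set merges to 08:05–12:55, 15:25–20:00.
08:05–12:55 meets the second set on 08:45–12:55.
15:25–20:00 meets the second set on 15:50–17:10, 19:15–19:25.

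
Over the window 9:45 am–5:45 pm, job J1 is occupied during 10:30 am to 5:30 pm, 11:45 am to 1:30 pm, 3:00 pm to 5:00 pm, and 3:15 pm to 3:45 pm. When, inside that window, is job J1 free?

After merging, the occupied span is 10:30 am-5:30 pm.
Uncovered inside 9:45 am-5:45 pm: 9:45 am-10:30 am, 5:30 pm-5:45 pm.

9:45 am-10:30 am, 5:30 pm-5:45 pm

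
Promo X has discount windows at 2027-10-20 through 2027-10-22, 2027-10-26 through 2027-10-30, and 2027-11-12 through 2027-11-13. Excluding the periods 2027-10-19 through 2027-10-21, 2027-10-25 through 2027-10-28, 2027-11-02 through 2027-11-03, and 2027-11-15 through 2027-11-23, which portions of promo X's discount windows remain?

2027-10-20 through 2027-10-22 with B removed leaves 2027-10-22 through 2027-10-22.
2027-10-26 through 2027-10-30 with B removed leaves 2027-10-29 through 2027-10-30.
2027-11-12 through 2027-11-13 is untouched.

2027-10-22 through 2027-10-22, 2027-10-29 through 2027-10-30, 2027-11-12 through 2027-11-13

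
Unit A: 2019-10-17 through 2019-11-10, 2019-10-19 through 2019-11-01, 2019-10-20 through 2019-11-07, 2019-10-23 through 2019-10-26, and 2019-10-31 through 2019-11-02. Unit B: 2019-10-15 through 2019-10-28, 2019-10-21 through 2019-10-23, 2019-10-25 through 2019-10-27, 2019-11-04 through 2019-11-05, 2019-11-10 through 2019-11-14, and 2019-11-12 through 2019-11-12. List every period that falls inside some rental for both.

A, merged: 2019-10-17 through 2019-11-10.
B, merged: 2019-10-15 through 2019-10-28, 2019-11-04 through 2019-11-05, 2019-11-10 through 2019-11-14.
2019-10-17 through 2019-11-10 overlaps B on 2019-10-17 through 2019-10-28, 2019-11-04 through 2019-11-05, 2019-11-10 through 2019-11-10.

2019-10-17 through 2019-10-28, 2019-11-04 through 2019-11-05, 2019-11-10 through 2019-11-10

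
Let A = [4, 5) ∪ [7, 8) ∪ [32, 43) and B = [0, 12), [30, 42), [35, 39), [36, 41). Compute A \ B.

[42, 43)

B, merged: [0, 12), [30, 42).
[4, 5) lies entirely inside B → drops out.
[7, 8) lies entirely inside B → drops out.
[32, 43) with B removed leaves [42, 43).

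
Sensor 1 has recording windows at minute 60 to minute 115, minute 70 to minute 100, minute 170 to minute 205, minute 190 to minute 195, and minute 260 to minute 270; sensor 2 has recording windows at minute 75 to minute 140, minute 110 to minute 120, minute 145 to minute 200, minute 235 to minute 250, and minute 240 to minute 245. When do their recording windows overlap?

First set merges to minute 60 to minute 115, minute 170 to minute 205, minute 260 to minute 270.
Second set merges to minute 75 to minute 140, minute 145 to minute 200, minute 235 to minute 250.
minute 60 to minute 115 ∩ B → minute 75 to minute 115.
minute 170 to minute 205 ∩ B → minute 170 to minute 200.
minute 260 to minute 270 meets no B interval.

minute 75 to minute 115, minute 170 to minute 200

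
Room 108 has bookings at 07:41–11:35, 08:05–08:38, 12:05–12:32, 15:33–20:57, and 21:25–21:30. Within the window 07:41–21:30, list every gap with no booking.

After merging, the occupied span is 07:41–11:35, 12:05–12:32, 15:33–20:57, 21:25–21:30.
Uncovered inside 07:41–21:30: 11:35–12:05, 12:32–15:33, 20:57–21:25.

11:35–12:05, 12:32–15:33, 20:57–21:25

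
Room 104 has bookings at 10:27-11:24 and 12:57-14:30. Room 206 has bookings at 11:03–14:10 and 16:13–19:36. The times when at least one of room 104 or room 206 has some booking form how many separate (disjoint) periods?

2

A ∪ B = 10:27-14:30, 16:13-19:36.
That is 2 disjoint pieces.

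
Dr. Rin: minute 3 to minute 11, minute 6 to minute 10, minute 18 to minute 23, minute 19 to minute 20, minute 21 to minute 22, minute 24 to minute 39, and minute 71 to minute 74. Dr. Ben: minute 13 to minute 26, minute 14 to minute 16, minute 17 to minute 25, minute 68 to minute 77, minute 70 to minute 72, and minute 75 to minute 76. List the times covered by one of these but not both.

First set merges to minute 3 to minute 11, minute 18 to minute 23, minute 24 to minute 39, minute 71 to minute 74.
Second set merges to minute 13 to minute 26, minute 68 to minute 77.
A but not B: minute 3 to minute 11, minute 26 to minute 39.
B but not A: minute 13 to minute 18, minute 23 to minute 24, minute 68 to minute 71, minute 74 to minute 77.
Combining gives A △ B.

minute 3 to minute 11, minute 13 to minute 18, minute 23 to minute 24, minute 26 to minute 39, minute 68 to minute 71, minute 74 to minute 77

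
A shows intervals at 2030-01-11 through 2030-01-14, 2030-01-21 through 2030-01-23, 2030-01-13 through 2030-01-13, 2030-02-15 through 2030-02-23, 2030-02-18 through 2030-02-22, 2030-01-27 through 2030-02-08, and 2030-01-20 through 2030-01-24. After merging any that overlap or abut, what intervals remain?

2030-01-11 through 2030-01-14, 2030-01-20 through 2030-01-24, 2030-01-27 through 2030-02-08, 2030-02-15 through 2030-02-23

Sort by start: 2030-01-11 through 2030-01-14, 2030-01-13 through 2030-01-13, 2030-01-20 through 2030-01-24, 2030-01-21 through 2030-01-23, 2030-01-27 through 2030-02-08, 2030-02-15 through 2030-02-23, 2030-02-18 through 2030-02-22.
2030-01-13 through 2030-01-13 overlaps/touches 2030-01-11 through 2030-01-14 → extend to 2030-01-11 through 2030-01-14.
2030-01-20 through 2030-01-24 is disjoint → start new block.
2030-01-21 through 2030-01-23 overlaps/touches 2030-01-20 through 2030-01-24 → extend to 2030-01-20 through 2030-01-24.
2030-01-27 through 2030-02-08 is disjoint → start new block.
2030-02-15 through 2030-02-23 is disjoint → start new block.
2030-02-18 through 2030-02-22 overlaps/touches 2030-02-15 through 2030-02-23 → extend to 2030-02-15 through 2030-02-23.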